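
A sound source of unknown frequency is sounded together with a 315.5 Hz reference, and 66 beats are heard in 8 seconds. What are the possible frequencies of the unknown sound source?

Beat frequency = 66/8 = 8.25 Hz.
|f − 315.5| = 8.25, so f = 315.5 ± 8.25.

307.25 Hz or 323.75 Hz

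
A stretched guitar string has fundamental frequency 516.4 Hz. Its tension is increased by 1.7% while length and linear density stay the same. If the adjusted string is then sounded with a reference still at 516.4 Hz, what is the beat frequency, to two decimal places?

4.37 Hz

For a string, f ∝ √T, so the new frequency is 516.4·√1.017 = 520.7709 Hz.
f_beat = |520.7709 − 516.4| = 4.37 Hz.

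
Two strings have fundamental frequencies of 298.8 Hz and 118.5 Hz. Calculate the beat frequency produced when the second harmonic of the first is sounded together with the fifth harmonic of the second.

5.1 Hz

Second harmonic of the first: 2·298.8 = 597.6 Hz.
Fifth harmonic of the second: 5·118.5 = 592.5 Hz.
f_beat = |597.6 − 592.5| = 5.1 Hz.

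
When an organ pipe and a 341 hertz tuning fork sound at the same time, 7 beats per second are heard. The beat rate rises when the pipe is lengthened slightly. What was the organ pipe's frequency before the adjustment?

|f − 341| = 7, so the organ pipe was at either 334 Hz or 348 Hz.
A longer pipe has a lower fundamental; the adjustment lowers the organ pipe's frequency.
The beat rate rose, so the adjustment moved the organ pipe further from 341 Hz — it was already below the reference.

334 Hz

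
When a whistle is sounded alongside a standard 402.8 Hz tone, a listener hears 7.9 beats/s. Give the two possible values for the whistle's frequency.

394.9 Hz or 410.7 Hz

|f − 402.8| = 7.9, so f = 402.8 ± 7.9.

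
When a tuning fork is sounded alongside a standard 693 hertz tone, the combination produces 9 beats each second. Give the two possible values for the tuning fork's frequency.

684 Hz or 702 Hz

|f − 693| = 9, so f = 693 ± 9.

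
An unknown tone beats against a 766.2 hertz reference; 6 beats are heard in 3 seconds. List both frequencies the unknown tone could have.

764.2 Hz or 768.2 Hz

Beat frequency = 6/3 = 2 Hz.
|f − 766.2| = 2, so f = 766.2 ± 2.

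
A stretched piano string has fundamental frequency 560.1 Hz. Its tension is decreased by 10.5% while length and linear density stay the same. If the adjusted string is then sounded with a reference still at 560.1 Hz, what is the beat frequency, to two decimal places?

For a string, f ∝ √T, so the new frequency is 560.1·√0.895 = 529.8795 Hz.
f_beat = |529.8795 − 560.1| = 30.22 Hz.

30.22 Hz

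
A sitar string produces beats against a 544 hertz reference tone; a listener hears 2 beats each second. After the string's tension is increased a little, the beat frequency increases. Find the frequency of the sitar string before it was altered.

|f − 544| = 2, so the sitar string was at either 542 Hz or 546 Hz.
Higher tension means higher frequency; the adjustment raises the sitar string's frequency.
The beat rate rose, so the adjustment moved the sitar string further from 544 Hz — it was already above the reference.

546 Hz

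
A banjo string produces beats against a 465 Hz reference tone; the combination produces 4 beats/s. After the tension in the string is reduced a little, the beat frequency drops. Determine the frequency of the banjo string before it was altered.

469 Hz

|f − 465| = 4, so the banjo string was at either 461 Hz or 469 Hz.
Lower tension means lower frequency; the adjustment lowers the banjo string's frequency.
The beat rate fell, so the adjustment moved the banjo string toward 465 Hz — it must have started above the reference.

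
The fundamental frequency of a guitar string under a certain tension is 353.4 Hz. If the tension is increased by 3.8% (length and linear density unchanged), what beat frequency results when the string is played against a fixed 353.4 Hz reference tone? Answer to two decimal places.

For a string, f ∝ √T, so the new frequency is 353.4·√1.038 = 360.0520 Hz.
f_beat = |360.0520 − 353.4| = 6.65 Hz.

6.65 Hz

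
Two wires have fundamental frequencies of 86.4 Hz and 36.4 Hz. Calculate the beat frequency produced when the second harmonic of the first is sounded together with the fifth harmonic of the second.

Second harmonic of the first: 2·86.4 = 172.8 Hz.
Fifth harmonic of the second: 5·36.4 = 182.0 Hz.
f_beat = |172.8 − 182.0| = 9.2 Hz.

9.2 Hz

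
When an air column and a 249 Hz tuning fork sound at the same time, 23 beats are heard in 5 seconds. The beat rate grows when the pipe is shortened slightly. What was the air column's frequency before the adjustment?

Beat frequency = 23/5 = 4.6 Hz.
|f − 249| = 4.6, so the air column was at either 244.4 Hz or 253.6 Hz.
A shorter pipe has a higher fundamental; the adjustment raises the air column's frequency.
The beat rate rose, so the adjustment moved the air column further from 249 Hz — it was already above the reference.

253.6 Hz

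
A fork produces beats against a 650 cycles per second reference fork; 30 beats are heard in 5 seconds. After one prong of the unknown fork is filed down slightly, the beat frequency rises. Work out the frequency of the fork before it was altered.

Beat frequency = 30/5 = 6 Hz.
|f − 650| = 6, so the fork was at either 644 Hz or 656 Hz.
Filing a prong removes mass and raises the fork's frequency; the adjustment raises the fork's frequency.
The beat rate rose, so the adjustment moved the fork further from 650 Hz — it was already above the reference.

656 Hz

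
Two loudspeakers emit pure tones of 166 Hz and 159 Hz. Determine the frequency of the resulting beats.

f_beat = |f₁ − f₂|.
|166 − 159| = 7 Hz.

7 Hz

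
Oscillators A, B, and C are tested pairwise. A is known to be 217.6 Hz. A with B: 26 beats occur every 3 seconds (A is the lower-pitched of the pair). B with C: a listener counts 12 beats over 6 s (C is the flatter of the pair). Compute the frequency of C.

224.2667 Hz

A–B: Beat frequency = 26/3 = 8.6667 Hz.
B is above A, so f_B = 217.6 + 8.6667 = 226.2667 Hz.
B–C: Beat frequency = 12/6 = 2 Hz.
C is below B, so f_C = 226.2667 − 2 = 224.2667 Hz.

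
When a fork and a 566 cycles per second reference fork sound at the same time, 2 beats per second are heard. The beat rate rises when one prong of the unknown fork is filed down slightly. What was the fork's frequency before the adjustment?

|f − 566| = 2, so the fork was at either 564 Hz or 568 Hz.
Filing a prong removes mass and raises the fork's frequency; the adjustment raises the fork's frequency.
The beat rate rose, so the adjustment moved the fork further from 566 Hz — it was already above the reference.

568 Hz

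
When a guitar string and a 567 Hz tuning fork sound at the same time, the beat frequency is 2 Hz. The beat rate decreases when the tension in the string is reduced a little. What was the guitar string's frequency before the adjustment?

|f − 567| = 2, so the guitar string was at either 565 Hz or 569 Hz.
Lower tension means lower frequency; the adjustment lowers the guitar string's frequency.
The beat rate fell, so the adjustment moved the guitar string toward 567 Hz — it must have started above the reference.

569 Hz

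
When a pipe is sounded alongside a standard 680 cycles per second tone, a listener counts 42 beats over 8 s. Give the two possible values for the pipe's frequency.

674.75 Hz or 685.25 Hz

Beat frequency = 42/8 = 5.25 Hz.
|f − 680| = 5.25, so f = 680 ± 5.25.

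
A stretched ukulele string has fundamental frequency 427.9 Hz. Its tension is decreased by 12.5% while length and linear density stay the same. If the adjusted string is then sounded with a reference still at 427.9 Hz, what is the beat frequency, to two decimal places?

For a string, f ∝ √T, so the new frequency is 427.9·√0.875 = 400.2638 Hz.
f_beat = |400.2638 − 427.9| = 27.64 Hz.

27.64 Hz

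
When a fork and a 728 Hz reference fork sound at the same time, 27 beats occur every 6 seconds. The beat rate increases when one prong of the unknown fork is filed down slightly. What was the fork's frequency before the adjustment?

Beat frequency = 27/6 = 4.5 Hz.
|f − 728| = 4.5, so the fork was at either 723.5 Hz or 732.5 Hz.
Filing a prong removes mass and raises the fork's frequency; the adjustment raises the fork's frequency.
The beat rate rose, so the adjustment moved the fork further from 728 Hz — it was already above the reference.

732.5 Hz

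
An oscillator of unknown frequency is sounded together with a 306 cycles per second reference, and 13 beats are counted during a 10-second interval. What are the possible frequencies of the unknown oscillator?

Beat frequency = 13/10 = 1.3 Hz.
|f − 306| = 1.3, so f = 306 ± 1.3.

304.7 Hz or 307.3 Hz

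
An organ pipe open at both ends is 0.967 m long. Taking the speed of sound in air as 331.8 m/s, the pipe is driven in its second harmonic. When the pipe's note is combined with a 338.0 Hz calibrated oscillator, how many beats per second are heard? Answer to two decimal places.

5.12 Hz

Open pipe: f_n = n·v/(2L) = 2·331.8/(2·0.967) = 343.1231 Hz.
f_beat = |343.1231 − 338.0| = 5.12 Hz.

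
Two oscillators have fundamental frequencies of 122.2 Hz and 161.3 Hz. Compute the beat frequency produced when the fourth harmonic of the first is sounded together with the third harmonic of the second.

4.9 Hz

Fourth harmonic of the first: 4·122.2 = 488.8 Hz.
Third harmonic of the second: 3·161.3 = 483.9 Hz.
f_beat = |488.8 − 483.9| = 4.9 Hz.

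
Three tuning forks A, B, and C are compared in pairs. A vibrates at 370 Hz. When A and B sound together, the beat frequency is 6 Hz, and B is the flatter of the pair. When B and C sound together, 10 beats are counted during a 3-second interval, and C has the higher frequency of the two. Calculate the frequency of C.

367.3333 Hz

B is below A, so f_B = 370 − 6 = 364 Hz.
B–C: Beat frequency = 10/3 = 3.3333 Hz.
C is above B, so f_C = 364 + 3.3333 = 367.3333 Hz.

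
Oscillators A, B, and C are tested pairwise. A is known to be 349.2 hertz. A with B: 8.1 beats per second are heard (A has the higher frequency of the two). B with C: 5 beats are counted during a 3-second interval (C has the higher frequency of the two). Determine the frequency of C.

342.7667 Hz

B is below A, so f_B = 349.2 − 8.1 = 341.1 Hz.
B–C: Beat frequency = 5/3 = 1.6667 Hz.
C is above B, so f_C = 341.1 + 1.6667 = 342.7667 Hz.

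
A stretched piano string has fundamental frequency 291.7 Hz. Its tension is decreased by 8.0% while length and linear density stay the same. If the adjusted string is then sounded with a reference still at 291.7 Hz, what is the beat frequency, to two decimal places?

For a string, f ∝ √T, so the new frequency is 291.7·√0.920 = 279.7888 Hz.
f_beat = |279.7888 − 291.7| = 11.91 Hz.

11.91 Hz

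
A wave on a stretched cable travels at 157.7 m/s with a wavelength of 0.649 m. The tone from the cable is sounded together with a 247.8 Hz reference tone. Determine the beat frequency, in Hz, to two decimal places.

Source frequency f = v/λ = 157.7/0.649 = 242.9892 Hz.
f_beat = |242.9892 − 247.8| = 4.81 Hz.

4.81 Hz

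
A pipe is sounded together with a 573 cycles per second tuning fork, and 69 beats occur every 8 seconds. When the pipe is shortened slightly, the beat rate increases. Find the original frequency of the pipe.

581.625 Hz

Beat frequency = 69/8 = 8.625 Hz.
|f − 573| = 8.625, so the pipe was at either 564.375 Hz or 581.625 Hz.
A shorter pipe has a higher fundamental; the adjustment raises the pipe's frequency.
The beat rate rose, so the adjustment moved the pipe further from 573 Hz — it was already above the reference.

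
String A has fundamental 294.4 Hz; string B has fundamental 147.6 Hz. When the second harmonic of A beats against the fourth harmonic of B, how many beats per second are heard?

Second harmonic of the first: 2·294.4 = 588.8 Hz.
Fourth harmonic of the second: 4·147.6 = 590.4 Hz.
f_beat = |588.8 − 590.4| = 1.6 Hz.

1.6 Hz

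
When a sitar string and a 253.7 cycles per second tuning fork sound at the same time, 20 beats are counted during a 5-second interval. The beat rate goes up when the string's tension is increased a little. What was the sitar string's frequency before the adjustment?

Beat frequency = 20/5 = 4 Hz.
|f − 253.7| = 4, so the sitar string was at either 249.7 Hz or 257.7 Hz.
Higher tension means higher frequency; the adjustment raises the sitar string's frequency.
The beat rate rose, so the adjustment moved the sitar string further from 253.7 Hz — it was already above the reference.

257.7 Hz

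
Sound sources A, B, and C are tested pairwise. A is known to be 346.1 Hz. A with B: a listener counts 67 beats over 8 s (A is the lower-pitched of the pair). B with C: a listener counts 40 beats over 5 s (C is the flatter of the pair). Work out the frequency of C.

A–B: Beat frequency = 67/8 = 8.375 Hz.
B is above A, so f_B = 346.1 + 8.375 = 354.475 Hz.
B–C: Beat frequency = 40/5 = 8 Hz.
C is below B, so f_C = 354.475 − 8 = 346.475 Hz.

346.475 Hz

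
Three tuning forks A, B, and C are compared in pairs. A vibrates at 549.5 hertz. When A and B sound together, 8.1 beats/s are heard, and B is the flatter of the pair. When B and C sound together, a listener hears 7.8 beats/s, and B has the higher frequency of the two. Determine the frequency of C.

533.6 Hz

B is below A, so f_B = 549.5 − 8.1 = 541.4 Hz.
C is below B, so f_C = 541.4 − 7.8 = 533.6 Hz.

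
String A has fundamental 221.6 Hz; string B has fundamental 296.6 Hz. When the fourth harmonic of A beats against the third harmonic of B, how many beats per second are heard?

Fourth harmonic of the first: 4·221.6 = 886.4 Hz.
Third harmonic of the second: 3·296.6 = 889.8 Hz.
f_beat = |886.4 − 889.8| = 3.4 Hz.

3.4 Hz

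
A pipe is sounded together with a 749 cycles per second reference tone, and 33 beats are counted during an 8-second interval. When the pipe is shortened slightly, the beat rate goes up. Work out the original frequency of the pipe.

753.125 Hz

Beat frequency = 33/8 = 4.125 Hz.
|f − 749| = 4.125, so the pipe was at either 744.875 Hz or 753.125 Hz.
A shorter pipe has a higher fundamental; the adjustment raises the pipe's frequency.
The beat rate rose, so the adjustment moved the pipe further from 749 Hz — it was already above the reference.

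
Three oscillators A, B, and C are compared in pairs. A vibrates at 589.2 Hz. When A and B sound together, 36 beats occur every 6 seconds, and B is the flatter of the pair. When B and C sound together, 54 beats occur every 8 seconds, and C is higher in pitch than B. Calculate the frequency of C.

589.95 Hz

A–B: Beat frequency = 36/6 = 6 Hz.
B is below A, so f_B = 589.2 − 6 = 583.2 Hz.
B–C: Beat frequency = 54/8 = 6.75 Hz.
C is above B, so f_C = 583.2 + 6.75 = 589.95 Hz.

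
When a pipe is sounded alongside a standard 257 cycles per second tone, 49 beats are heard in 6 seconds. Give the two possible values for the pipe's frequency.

248.8333 Hz or 265.1667 Hz

Beat frequency = 49/6 = 8.1667 Hz.
|f − 257| = 8.1667, so f = 257 ± 8.1667.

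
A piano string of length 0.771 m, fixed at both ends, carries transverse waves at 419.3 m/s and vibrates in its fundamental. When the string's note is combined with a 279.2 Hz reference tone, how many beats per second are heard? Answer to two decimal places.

7.28 Hz

For a string fixed at both ends, f_n = n·v/(2L) = 1·419.3/(2·0.771) = 271.9196 Hz.
f_beat = |271.9196 − 279.2| = 7.28 Hz.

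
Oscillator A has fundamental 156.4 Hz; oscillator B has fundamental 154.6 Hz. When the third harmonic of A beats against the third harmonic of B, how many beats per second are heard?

Third harmonic of the first: 3·156.4 = 469.2 Hz.
Third harmonic of the second: 3·154.6 = 463.8 Hz.
f_beat = |469.2 − 463.8| = 5.4 Hz.

5.4 Hz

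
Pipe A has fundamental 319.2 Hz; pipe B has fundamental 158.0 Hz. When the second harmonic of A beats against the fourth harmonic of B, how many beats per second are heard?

Second harmonic of the first: 2·319.2 = 638.4 Hz.
Fourth harmonic of the second: 4·158.0 = 632.0 Hz.
f_beat = |638.4 − 632.0| = 6.4 Hz.

6.4 Hz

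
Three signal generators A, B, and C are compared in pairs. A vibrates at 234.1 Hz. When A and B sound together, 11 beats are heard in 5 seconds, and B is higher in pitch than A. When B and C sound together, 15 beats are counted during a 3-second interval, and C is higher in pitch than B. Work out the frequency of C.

241.3 Hz

A–B: Beat frequency = 11/5 = 2.2 Hz.
B is above A, so f_B = 234.1 + 2.2 = 236.3 Hz.
B–C: Beat frequency = 15/3 = 5 Hz.
C is above B, so f_C = 236.3 + 5 = 241.3 Hz.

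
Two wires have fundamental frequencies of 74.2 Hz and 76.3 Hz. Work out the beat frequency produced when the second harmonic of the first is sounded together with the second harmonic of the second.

Second harmonic of the first: 2·74.2 = 148.4 Hz.
Second harmonic of the second: 2·76.3 = 152.6 Hz.
f_beat = |148.4 − 152.6| = 4.2 Hz.

4.2 Hz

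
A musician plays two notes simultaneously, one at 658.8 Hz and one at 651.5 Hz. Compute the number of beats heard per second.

f_beat = |f₁ − f₂|.
|658.8 − 651.5| = 7.3 Hz.

7.3 Hz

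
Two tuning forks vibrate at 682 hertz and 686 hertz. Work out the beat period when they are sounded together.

f_beat = |682 − 686| = 4 Hz.
Beat period T = 1 / f_beat = 1 / 4 s.

0.250 s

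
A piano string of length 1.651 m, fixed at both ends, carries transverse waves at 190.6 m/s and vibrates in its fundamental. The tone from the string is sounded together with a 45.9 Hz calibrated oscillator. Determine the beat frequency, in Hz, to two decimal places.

11.82 Hz

For a string fixed at both ends, f_n = n·v/(2L) = 1·190.6/(2·1.651) = 57.7226 Hz.
f_beat = |57.7226 − 45.9| = 11.82 Hz.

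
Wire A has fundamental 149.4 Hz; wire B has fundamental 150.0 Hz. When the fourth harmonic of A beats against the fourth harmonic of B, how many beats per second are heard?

Fourth harmonic of the first: 4·149.4 = 597.6 Hz.
Fourth harmonic of the second: 4·150.0 = 600.0 Hz.
f_beat = |597.6 − 600.0| = 2.4 Hz.

2.4 Hz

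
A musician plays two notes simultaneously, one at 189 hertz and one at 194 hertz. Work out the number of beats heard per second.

The beat frequency equals the magnitude of the frequency difference.
|189 − 194| = 5 Hz.

5 Hz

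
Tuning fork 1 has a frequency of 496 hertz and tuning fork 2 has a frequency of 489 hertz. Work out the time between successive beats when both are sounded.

f_beat = |496 − 489| = 7 Hz.
Beat period T = 1 / f_beat = 1 / 7 s.

0.143 s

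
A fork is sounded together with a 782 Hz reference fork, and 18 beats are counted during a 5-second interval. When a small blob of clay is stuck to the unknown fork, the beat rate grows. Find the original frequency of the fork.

Beat frequency = 18/5 = 3.6 Hz.
|f − 782| = 3.6, so the fork was at either 778.4 Hz or 785.6 Hz.
Adding mass to a fork lowers its frequency; the adjustment lowers the fork's frequency.
The beat rate rose, so the adjustment moved the fork further from 782 Hz — it was already below the reference.

778.4 Hz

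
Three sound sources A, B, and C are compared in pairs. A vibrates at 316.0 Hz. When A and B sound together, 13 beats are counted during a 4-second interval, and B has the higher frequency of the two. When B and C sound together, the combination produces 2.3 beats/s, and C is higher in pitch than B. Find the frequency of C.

321.55 Hz

A–B: Beat frequency = 13/4 = 3.25 Hz.
B is above A, so f_B = 316.0 + 3.25 = 319.25 Hz.
C is above B, so f_C = 319.25 + 2.3 = 321.55 Hz.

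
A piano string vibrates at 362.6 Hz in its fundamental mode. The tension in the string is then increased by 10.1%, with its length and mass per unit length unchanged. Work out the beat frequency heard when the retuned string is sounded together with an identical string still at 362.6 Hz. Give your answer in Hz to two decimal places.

17.87 Hz

For a string, f ∝ √T, so the new frequency is 362.6·√1.101 = 380.4709 Hz.
f_beat = |380.4709 − 362.6| = 17.87 Hz.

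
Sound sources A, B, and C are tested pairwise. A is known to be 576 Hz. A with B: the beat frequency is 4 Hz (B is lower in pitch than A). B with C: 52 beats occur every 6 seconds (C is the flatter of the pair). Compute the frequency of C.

563.3333 Hz

B is below A, so f_B = 576 − 4 = 572 Hz.
B–C: Beat frequency = 52/6 = 8.6667 Hz.
C is below B, so f_C = 572 − 8.6667 = 563.3333 Hz.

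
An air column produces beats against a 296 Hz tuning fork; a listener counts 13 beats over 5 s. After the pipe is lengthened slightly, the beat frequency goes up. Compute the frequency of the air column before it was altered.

Beat frequency = 13/5 = 2.6 Hz.
|f − 296| = 2.6, so the air column was at either 293.4 Hz or 298.6 Hz.
A longer pipe has a lower fundamental; the adjustment lowers the air column's frequency.
The beat rate rose, so the adjustment moved the air column further from 296 Hz — it was already below the reference.

293.4 Hz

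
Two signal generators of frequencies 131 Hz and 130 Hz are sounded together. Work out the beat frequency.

The beat frequency equals the magnitude of the frequency difference.
|131 − 130| = 1 Hz.

1 Hz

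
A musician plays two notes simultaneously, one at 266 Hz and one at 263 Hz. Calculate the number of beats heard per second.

3 Hz

The beat frequency equals the magnitude of the frequency difference.
|266 − 263| = 3 Hz.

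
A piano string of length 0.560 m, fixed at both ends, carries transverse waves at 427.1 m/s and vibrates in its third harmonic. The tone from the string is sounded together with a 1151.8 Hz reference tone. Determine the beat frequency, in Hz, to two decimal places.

For a string fixed at both ends, f_n = n·v/(2L) = 3·427.1/(2·0.560) = 1144.0179 Hz.
f_beat = |1144.0179 − 1151.8| = 7.78 Hz.

7.78 Hz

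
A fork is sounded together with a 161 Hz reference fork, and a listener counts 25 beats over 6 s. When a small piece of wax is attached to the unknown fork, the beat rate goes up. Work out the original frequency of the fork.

Beat frequency = 25/6 = 4.1667 Hz.
|f − 161| = 4.1667, so the fork was at either 156.8333 Hz or 165.1667 Hz.
Loading a fork with wax lowers its frequency; the adjustment lowers the fork's frequency.
The beat rate rose, so the adjustment moved the fork further from 161 Hz — it was already below the reference.

156.8333 Hz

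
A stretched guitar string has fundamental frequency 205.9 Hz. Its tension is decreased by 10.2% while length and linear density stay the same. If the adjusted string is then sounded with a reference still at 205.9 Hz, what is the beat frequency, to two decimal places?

10.78 Hz

For a string, f ∝ √T, so the new frequency is 205.9·√0.898 = 195.1167 Hz.
f_beat = |195.1167 − 205.9| = 10.78 Hz.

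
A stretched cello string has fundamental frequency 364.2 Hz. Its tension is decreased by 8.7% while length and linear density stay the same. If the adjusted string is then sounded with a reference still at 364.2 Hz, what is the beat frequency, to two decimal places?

For a string, f ∝ √T, so the new frequency is 364.2·√0.913 = 347.9969 Hz.
f_beat = |347.9969 − 364.2| = 16.20 Hz.

16.20 Hz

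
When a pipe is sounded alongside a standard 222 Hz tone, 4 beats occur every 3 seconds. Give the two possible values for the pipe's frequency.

220.6667 Hz or 223.3333 Hz

Beat frequency = 4/3 = 1.3333 Hz.
|f − 222| = 1.3333, so f = 222 ± 1.3333.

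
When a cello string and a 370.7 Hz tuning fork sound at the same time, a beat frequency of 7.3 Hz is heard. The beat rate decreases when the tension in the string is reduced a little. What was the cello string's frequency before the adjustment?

378 Hz

|f − 370.7| = 7.3, so the cello string was at either 363.4 Hz or 378 Hz.
Lower tension means lower frequency; the adjustment lowers the cello string's frequency.
The beat rate fell, so the adjustment moved the cello string toward 370.7 Hz — it must have started above the reference.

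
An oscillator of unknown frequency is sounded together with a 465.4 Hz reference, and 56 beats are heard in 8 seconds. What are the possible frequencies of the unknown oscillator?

458.4 Hz or 472.4 Hz

Beat frequency = 56/8 = 7 Hz.
|f − 465.4| = 7, so f = 465.4 ± 7.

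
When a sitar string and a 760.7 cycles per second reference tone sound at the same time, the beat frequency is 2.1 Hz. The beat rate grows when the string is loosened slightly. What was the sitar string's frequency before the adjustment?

758.6 Hz

|f − 760.7| = 2.1, so the sitar string was at either 758.6 Hz or 762.8 Hz.
Reducing tension lowers a string's frequency; the adjustment lowers the sitar string's frequency.
The beat rate rose, so the adjustment moved the sitar string further from 760.7 Hz — it was already below the reference.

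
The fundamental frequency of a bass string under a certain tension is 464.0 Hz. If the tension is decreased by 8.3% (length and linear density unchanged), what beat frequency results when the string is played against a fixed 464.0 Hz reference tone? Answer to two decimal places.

19.67 Hz

For a string, f ∝ √T, so the new frequency is 464.0·√0.917 = 444.3269 Hz.
f_beat = |444.3269 − 464.0| = 19.67 Hz.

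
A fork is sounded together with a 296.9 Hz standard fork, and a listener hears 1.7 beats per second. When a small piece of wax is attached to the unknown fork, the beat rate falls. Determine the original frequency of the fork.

298.6 Hz

|f − 296.9| = 1.7, so the fork was at either 295.2 Hz or 298.6 Hz.
Loading a fork with wax lowers its frequency; the adjustment lowers the fork's frequency.
The beat rate fell, so the adjustment moved the fork toward 296.9 Hz — it must have started above the reference.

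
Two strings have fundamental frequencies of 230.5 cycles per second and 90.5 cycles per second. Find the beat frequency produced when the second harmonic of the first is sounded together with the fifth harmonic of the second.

Second harmonic of the first: 2·230.5 = 461.0 Hz.
Fifth harmonic of the second: 5·90.5 = 452.5 Hz.
f_beat = |461.0 − 452.5| = 8.5 Hz.

8.5 Hz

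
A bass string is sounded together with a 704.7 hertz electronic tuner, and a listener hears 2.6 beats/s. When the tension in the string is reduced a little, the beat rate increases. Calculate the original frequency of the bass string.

702.1 Hz

|f − 704.7| = 2.6, so the bass string was at either 702.1 Hz or 707.3 Hz.
Lower tension means lower frequency; the adjustment lowers the bass string's frequency.
The beat rate rose, so the adjustment moved the bass string further from 704.7 Hz — it was already below the reference.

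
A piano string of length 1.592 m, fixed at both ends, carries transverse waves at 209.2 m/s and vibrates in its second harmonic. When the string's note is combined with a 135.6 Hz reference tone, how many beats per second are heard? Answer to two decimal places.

4.19 Hz

For a string fixed at both ends, f_n = n·v/(2L) = 2·209.2/(2·1.592) = 131.4070 Hz.
f_beat = |131.4070 − 135.6| = 4.19 Hz.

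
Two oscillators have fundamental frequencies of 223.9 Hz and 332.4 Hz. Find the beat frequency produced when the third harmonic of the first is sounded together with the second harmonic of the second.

Third harmonic of the first: 3·223.9 = 671.7 Hz.
Second harmonic of the second: 2·332.4 = 664.8 Hz.
f_beat = |671.7 − 664.8| = 6.9 Hz.

6.9 Hz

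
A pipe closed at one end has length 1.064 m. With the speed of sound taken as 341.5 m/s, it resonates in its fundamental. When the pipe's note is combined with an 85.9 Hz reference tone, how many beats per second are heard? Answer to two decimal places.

5.66 Hz

Closed pipe (odd harmonics): f_n = n·v/(4L) = 1·341.5/(4·1.064) = 80.2397 Hz.
f_beat = |80.2397 − 85.9| = 5.66 Hz.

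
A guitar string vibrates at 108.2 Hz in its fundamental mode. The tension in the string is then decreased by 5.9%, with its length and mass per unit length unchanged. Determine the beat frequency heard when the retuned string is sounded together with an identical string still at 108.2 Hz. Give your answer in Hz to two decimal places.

For a string, f ∝ √T, so the new frequency is 108.2·√0.941 = 104.9596 Hz.
f_beat = |104.9596 − 108.2| = 3.24 Hz.

3.24 Hz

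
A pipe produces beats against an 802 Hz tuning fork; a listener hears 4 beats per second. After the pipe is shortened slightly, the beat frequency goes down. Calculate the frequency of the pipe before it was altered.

|f − 802| = 4, so the pipe was at either 798 Hz or 806 Hz.
A shorter pipe has a higher fundamental; the adjustment raises the pipe's frequency.
The beat rate fell, so the adjustment moved the pipe toward 802 Hz — it must have started below the reference.

798 Hz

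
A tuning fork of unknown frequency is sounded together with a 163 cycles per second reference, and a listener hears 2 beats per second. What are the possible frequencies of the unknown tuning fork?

|f − 163| = 2, so f = 163 ± 2.

161 Hz or 165 Hz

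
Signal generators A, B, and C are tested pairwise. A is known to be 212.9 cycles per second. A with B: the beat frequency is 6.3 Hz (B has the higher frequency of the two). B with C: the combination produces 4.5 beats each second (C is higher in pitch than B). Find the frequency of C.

223.7 Hz

B is above A, so f_B = 212.9 + 6.3 = 219.2 Hz.
C is above B, so f_C = 219.2 + 4.5 = 223.7 Hz.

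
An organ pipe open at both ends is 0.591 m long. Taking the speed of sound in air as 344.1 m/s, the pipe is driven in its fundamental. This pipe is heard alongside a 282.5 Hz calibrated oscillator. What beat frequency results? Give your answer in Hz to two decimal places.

8.62 Hz

Open pipe: f_n = n·v/(2L) = 1·344.1/(2·0.591) = 291.1168 Hz.
f_beat = |291.1168 − 282.5| = 8.62 Hz.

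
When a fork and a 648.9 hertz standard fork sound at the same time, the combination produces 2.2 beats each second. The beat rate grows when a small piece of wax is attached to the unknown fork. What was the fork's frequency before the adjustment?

646.7 Hz

|f − 648.9| = 2.2, so the fork was at either 646.7 Hz or 651.1 Hz.
Loading a fork with wax lowers its frequency; the adjustment lowers the fork's frequency.
The beat rate rose, so the adjustment moved the fork further from 648.9 Hz — it was already below the reference.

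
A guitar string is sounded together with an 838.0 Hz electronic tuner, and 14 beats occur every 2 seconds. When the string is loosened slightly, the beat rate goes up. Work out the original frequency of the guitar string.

831 Hz

Beat frequency = 14/2 = 7 Hz.
|f − 838.0| = 7, so the guitar string was at either 831 Hz or 845 Hz.
Reducing tension lowers a string's frequency; the adjustment lowers the guitar string's frequency.
The beat rate rose, so the adjustment moved the guitar string further from 838.0 Hz — it was already below the reference.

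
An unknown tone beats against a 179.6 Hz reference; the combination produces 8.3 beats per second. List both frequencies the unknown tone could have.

171.3 Hz or 187.9 Hz

|f − 179.6| = 8.3, so f = 179.6 ± 8.3.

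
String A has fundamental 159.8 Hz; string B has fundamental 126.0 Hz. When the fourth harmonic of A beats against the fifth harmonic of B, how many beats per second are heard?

Fourth harmonic of the first: 4·159.8 = 639.2 Hz.
Fifth harmonic of the second: 5·126.0 = 630.0 Hz.
f_beat = |639.2 − 630.0| = 9.2 Hz.

9.2 Hz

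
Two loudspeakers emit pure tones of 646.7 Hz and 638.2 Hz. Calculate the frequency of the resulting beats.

The beat frequency equals the magnitude of the frequency difference.
|646.7 − 638.2| = 8.5 Hz.

8.5 Hz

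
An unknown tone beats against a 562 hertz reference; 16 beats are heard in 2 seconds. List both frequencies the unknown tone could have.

Beat frequency = 16/2 = 8 Hz.
|f − 562| = 8, so f = 562 ± 8.

554 Hz or 570 Hz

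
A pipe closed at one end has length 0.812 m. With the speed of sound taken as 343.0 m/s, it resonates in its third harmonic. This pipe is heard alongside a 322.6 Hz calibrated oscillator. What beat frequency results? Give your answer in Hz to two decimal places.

5.79 Hz

Closed pipe (odd harmonics): f_n = n·v/(4L) = 3·343.0/(4·0.812) = 316.8103 Hz.
f_beat = |316.8103 − 322.6| = 5.79 Hz.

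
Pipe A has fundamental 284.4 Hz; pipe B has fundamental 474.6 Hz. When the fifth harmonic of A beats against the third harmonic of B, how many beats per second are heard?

Fifth harmonic of the first: 5·284.4 = 1422.0 Hz.
Third harmonic of the second: 3·474.6 = 1423.8 Hz.
f_beat = |1422.0 − 1423.8| = 1.8 Hz.

1.8 Hz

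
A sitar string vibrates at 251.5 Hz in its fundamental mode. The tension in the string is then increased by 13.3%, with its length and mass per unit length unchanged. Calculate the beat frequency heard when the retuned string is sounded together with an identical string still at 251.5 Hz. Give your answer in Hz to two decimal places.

For a string, f ∝ √T, so the new frequency is 251.5·√1.133 = 267.7028 Hz.
f_beat = |267.7028 − 251.5| = 16.20 Hz.

16.20 Hz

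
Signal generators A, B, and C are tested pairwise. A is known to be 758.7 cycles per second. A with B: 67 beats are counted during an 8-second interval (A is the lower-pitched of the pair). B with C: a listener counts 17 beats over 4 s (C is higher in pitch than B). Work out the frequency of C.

771.325 Hz

A–B: Beat frequency = 67/8 = 8.375 Hz.
B is above A, so f_B = 758.7 + 8.375 = 767.075 Hz.
B–C: Beat frequency = 17/4 = 4.25 Hz.
C is above B, so f_C = 767.075 + 4.25 = 771.325 Hz.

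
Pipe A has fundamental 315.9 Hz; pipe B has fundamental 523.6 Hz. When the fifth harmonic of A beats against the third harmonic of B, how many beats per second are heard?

Fifth harmonic of the first: 5·315.9 = 1579.5 Hz.
Third harmonic of the second: 3·523.6 = 1570.8 Hz.
f_beat = |1579.5 − 1570.8| = 8.7 Hz.

8.7 Hz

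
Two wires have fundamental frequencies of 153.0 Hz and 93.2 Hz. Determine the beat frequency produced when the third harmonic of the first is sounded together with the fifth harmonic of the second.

7.0 Hz

Third harmonic of the first: 3·153.0 = 459.0 Hz.
Fifth harmonic of the second: 5·93.2 = 466.0 Hz.
f_beat = |459.0 − 466.0| = 7.0 Hz.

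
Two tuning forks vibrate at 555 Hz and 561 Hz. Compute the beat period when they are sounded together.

f_beat = |555 − 561| = 6 Hz.
Beat period T = 1 / f_beat = 1 / 6 s.

0.167 s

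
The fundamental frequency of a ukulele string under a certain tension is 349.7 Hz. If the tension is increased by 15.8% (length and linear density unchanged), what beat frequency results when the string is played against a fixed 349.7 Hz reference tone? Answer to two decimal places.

26.61 Hz

For a string, f ∝ √T, so the new frequency is 349.7·√1.158 = 376.3136 Hz.
f_beat = |376.3136 − 349.7| = 26.61 Hz.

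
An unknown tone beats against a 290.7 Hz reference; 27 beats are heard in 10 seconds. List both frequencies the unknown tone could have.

Beat frequency = 27/10 = 2.7 Hz.
|f − 290.7| = 2.7, so f = 290.7 ± 2.7.

288 Hz or 293.4 Hz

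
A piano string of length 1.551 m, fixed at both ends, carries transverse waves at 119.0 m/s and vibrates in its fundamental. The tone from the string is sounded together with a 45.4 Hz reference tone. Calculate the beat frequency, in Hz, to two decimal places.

For a string fixed at both ends, f_n = n·v/(2L) = 1·119.0/(2·1.551) = 38.3623 Hz.
f_beat = |38.3623 − 45.4| = 7.04 Hz.

7.04 Hz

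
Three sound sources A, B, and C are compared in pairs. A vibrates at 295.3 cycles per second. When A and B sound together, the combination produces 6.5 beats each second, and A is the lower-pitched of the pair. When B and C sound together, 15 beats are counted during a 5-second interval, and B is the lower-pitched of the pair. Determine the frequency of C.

304.8 Hz

B is above A, so f_B = 295.3 + 6.5 = 301.8 Hz.
B–C: Beat frequency = 15/5 = 3 Hz.
C is above B, so f_C = 301.8 + 3 = 304.8 Hz.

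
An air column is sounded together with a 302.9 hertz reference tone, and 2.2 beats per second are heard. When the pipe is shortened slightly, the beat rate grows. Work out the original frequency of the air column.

|f − 302.9| = 2.2, so the air column was at either 300.7 Hz or 305.1 Hz.
A shorter pipe has a higher fundamental; the adjustment raises the air column's frequency.
The beat rate rose, so the adjustment moved the air column further from 302.9 Hz — it was already above the reference.

305.1 Hz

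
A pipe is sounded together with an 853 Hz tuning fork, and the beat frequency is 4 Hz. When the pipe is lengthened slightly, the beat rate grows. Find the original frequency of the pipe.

849 Hz

|f − 853| = 4, so the pipe was at either 849 Hz or 857 Hz.
A longer pipe has a lower fundamental; the adjustment lowers the pipe's frequency.
The beat rate rose, so the adjustment moved the pipe further from 853 Hz — it was already below the reference.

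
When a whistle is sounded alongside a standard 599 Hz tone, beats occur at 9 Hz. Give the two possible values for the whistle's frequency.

|f − 599| = 9, so f = 599 ± 9.

590 Hz or 608 Hz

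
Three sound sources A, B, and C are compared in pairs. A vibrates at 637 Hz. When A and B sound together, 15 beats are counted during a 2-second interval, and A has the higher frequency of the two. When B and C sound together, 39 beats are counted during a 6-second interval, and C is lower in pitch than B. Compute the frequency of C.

A–B: Beat frequency = 15/2 = 7.5 Hz.
B is below A, so f_B = 637 − 7.5 = 629.5 Hz.
B–C: Beat frequency = 39/6 = 6.5 Hz.
C is below B, so f_C = 629.5 − 6.5 = 623 Hz.

623 Hz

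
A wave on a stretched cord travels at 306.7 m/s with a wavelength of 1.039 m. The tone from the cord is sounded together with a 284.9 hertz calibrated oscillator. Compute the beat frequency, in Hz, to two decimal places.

10.29 Hz

Source frequency f = v/λ = 306.7/1.039 = 295.1877 Hz.
f_beat = |295.1877 − 284.9| = 10.29 Hz.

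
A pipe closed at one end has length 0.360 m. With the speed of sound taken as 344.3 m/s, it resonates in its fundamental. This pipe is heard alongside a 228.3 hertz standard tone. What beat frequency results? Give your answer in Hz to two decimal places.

10.80 Hz

Closed pipe (odd harmonics): f_n = n·v/(4L) = 1·344.3/(4·0.360) = 239.0972 Hz.
f_beat = |239.0972 − 228.3| = 10.80 Hz.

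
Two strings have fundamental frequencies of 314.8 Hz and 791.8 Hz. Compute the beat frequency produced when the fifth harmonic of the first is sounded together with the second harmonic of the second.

Fifth harmonic of the first: 5·314.8 = 1574.0 Hz.
Second harmonic of the second: 2·791.8 = 1583.6 Hz.
f_beat = |1574.0 − 1583.6| = 9.6 Hz.

9.6 Hz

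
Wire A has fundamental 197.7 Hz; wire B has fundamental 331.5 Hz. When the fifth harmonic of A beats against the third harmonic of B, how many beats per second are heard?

Fifth harmonic of the first: 5·197.7 = 988.5 Hz.
Third harmonic of the second: 3·331.5 = 994.5 Hz.
f_beat = |988.5 − 994.5| = 6.0 Hz.

6.0 Hz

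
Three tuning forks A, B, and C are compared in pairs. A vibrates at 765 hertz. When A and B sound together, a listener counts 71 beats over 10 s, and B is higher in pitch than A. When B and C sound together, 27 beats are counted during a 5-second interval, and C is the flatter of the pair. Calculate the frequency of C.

766.7 Hz

A–B: Beat frequency = 71/10 = 7.1 Hz.
B is above A, so f_B = 765 + 7.1 = 772.1 Hz.
B–C: Beat frequency = 27/5 = 5.4 Hz.
C is below B, so f_C = 772.1 − 5.4 = 766.7 Hz.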